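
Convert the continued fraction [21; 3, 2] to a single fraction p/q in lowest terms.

149/7

Fold from the inside: start with 2/1.
  3 + 1/2 = 7/2
  21 + 2/7 = 149/7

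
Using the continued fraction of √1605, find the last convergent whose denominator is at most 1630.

51320/1281

√1605 = [40; 16, 80, …] (period length 2).
Convergents:
  p_0/q_0 = 40/1
  p_1/q_1 = 641/16
  p_2/q_2 = 51320/1281
  p_3/q_3 = 821761/20512
q_2 = 1281 ≤ 1630 < 20512 = q_3, so the answer is 51320/1281.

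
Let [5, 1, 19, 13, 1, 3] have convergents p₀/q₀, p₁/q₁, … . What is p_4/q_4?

Using pₖ = aₖpₖ₋₁ + pₖ₋₂, qₖ = aₖqₖ₋₁ + qₖ₋₂ (with p₋₁=1, p₋₂=0, q₋₁=0, q₋₂=1):
  k=0: a=5, p=5, q=1
  k=1: a=1, p=6, q=1
  k=2: a=19, p=119, q=20
  k=3: a=13, p=1553, q=261
  k=4: a=1, p=1672, q=281

1672/281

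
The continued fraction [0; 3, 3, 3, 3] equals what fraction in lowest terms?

33/109

Using pₖ = aₖpₖ₋₁ + pₖ₋₂ and qₖ = aₖqₖ₋₁ + qₖ₋₂:
  k=0: a=0, p=0, q=1
  k=1: a=3, p=1, q=3
  k=2: a=3, p=3, q=10
  k=3: a=3, p=10, q=33
  k=4: a=3, p=33, q=109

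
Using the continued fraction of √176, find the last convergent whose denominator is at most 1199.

√176 = [13; 3, 1, 3, 26, …] (period length 4).
Convergents:
  p_0/q_0 = 13/1
  p_1/q_1 = 40/3
  p_2/q_2 = 53/4
  p_3/q_3 = 199/15
  p_4/q_4 = 5227/394
  p_5/q_5 = 15880/1197
  p_6/q_6 = 21107/1591
q_5 = 1197 ≤ 1199 < 1591 = q_6, so the answer is 15880/1197.

15880/1197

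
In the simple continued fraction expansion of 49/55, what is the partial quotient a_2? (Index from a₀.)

8

49 = 0·55 + 49   →  a_0 = 0
55 = 1·49 + 6   →  a_1 = 1
49 = 8·6 + 1   →  a_2 = 8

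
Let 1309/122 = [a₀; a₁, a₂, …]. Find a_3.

1309 = 10·122 + 89   →  a_0 = 10
122 = 1·89 + 33   →  a_1 = 1
89 = 2·33 + 23   →  a_2 = 2
33 = 1·23 + 10   →  a_3 = 1

1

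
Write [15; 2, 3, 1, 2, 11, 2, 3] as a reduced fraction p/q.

31853/2063

Using pₖ = aₖpₖ₋₁ + pₖ₋₂ and qₖ = aₖqₖ₋₁ + qₖ₋₂:
  k=0: a=15, p=15, q=1
  k=1: a=2, p=31, q=2
  k=2: a=3, p=108, q=7
  k=3: a=1, p=139, q=9
  k=4: a=2, p=386, q=25
  k=5: a=11, p=4385, q=284
  k=6: a=2, p=9156, q=593
  k=7: a=3, p=31853, q=2063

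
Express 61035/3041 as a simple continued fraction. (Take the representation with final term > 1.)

[20; 14, 6, 1, 14, 2]

61035 = 20*3041 + 215
3041 = 14*215 + 31
215 = 6*31 + 29
31 = 1*29 + 2
29 = 14*2 + 1
2 = 2*1 + 0  (stop)
So 61035/3041 = [20; 14, 6, 1, 14, 2].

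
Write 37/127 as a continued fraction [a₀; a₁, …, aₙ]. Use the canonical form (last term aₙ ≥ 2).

37 = 0*127 + 37
127 = 3*37 + 16
37 = 2*16 + 5
16 = 3*5 + 1
5 = 5*1 + 0  (stop)
So 37/127 = [0; 3, 2, 3, 5].

[0; 3, 2, 3, 5]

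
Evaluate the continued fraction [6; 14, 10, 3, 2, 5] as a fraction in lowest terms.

Using pₖ = aₖpₖ₋₁ + pₖ₋₂ and qₖ = aₖqₖ₋₁ + qₖ₋₂:
  k=0: a=6, p=6, q=1
  k=1: a=14, p=85, q=14
  k=2: a=10, p=856, q=141
  k=3: a=3, p=2653, q=437
  k=4: a=2, p=6162, q=1015
  k=5: a=5, p=33463, q=5512

33463/5512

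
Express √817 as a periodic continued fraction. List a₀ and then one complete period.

[28; 1, 1, 2, 1, 1, 56]

a₀ = ⌊√817⌋ = 28.
With m₀=0, d₀=1 and mₖ₊₁ = dₖaₖ − mₖ, dₖ₊₁ = (n − mₖ₊₁²)/dₖ, aₖ₊₁ = ⌊(a₀+mₖ₊₁)/dₖ₊₁⌋:
  k=1: m=28, d=33, a=1
  k=2: m=5, d=24, a=1
  k=3: m=19, d=19, a=2
  k=4: m=19, d=24, a=1
  k=5: m=5, d=33, a=1
  k=6: m=28, d=1, a=56
d=1 and a=2a₀=56 at k=6, so the next step gives (m, d) = (28, 33) again — its k=1 value — and the period has length 6.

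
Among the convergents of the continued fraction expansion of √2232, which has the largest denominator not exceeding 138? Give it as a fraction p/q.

√2232 = [47; 4, 10, 4, 94, …] (period length 4).
Convergents:
  p_0/q_0 = 47/1
  p_1/q_1 = 189/4
  p_2/q_2 = 1937/41
  p_3/q_3 = 7937/168
q_2 = 41 ≤ 138 < 168 = q_3, so the answer is 1937/41.

1937/41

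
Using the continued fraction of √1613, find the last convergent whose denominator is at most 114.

√1613 = [40; 6, 6, 80, …] (period length 3).
Convergents:
  p_0/q_0 = 40/1
  p_1/q_1 = 241/6
  p_2/q_2 = 1486/37
  p_3/q_3 = 119121/2966
q_2 = 37 ≤ 114 < 2966 = q_3, so the answer is 1486/37.

1486/37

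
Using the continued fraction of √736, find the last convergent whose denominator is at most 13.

√736 = [27; 7, 1, 2, 1, 2, 1, 7, 54, …] (period length 8).
Convergents:
  p_0/q_0 = 27/1
  p_1/q_1 = 190/7
  p_2/q_2 = 217/8
  p_3/q_3 = 624/23
q_2 = 8 ≤ 13 < 23 = q_3, so the answer is 217/8.

217/8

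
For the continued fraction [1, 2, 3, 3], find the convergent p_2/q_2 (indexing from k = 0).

10/7

Using pₖ = aₖpₖ₋₁ + pₖ₋₂, qₖ = aₖqₖ₋₁ + qₖ₋₂ (with p₋₁=1, p₋₂=0, q₋₁=0, q₋₂=1):
  k=0: a=1, p=1, q=1
  k=1: a=2, p=3, q=2
  k=2: a=3, p=10, q=7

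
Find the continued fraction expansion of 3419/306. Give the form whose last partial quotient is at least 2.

[11; 5, 1, 3, 2, 2, 2]

3419 = 11×306 + 53
306 = 5×53 + 41
53 = 1×41 + 12
41 = 3×12 + 5
12 = 2×5 + 2
5 = 2×2 + 1
2 = 2×1 + 0  (stop)
So 3419/306 = [11; 5, 1, 3, 2, 2, 2].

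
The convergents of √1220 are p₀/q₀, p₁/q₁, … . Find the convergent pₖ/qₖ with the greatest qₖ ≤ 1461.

√1220 = [34; 1, 12, 1, 68, …] (period length 4).
Convergents:
  p_0/q_0 = 34/1
  p_1/q_1 = 35/1
  p_2/q_2 = 454/13
  p_3/q_3 = 489/14
  p_4/q_4 = 33706/965
  p_5/q_5 = 34195/979
  p_6/q_6 = 444046/12713
q_5 = 979 ≤ 1461 < 12713 = q_6, so the answer is 34195/979.

34195/979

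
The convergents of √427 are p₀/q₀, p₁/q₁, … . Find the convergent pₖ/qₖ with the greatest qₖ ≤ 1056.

√427 = [20; 1, 1, 1, 40, …] (period length 4).
Convergents:
  p_0/q_0 = 20/1
  p_1/q_1 = 21/1
  p_2/q_2 = 41/2
  p_3/q_3 = 62/3
  p_4/q_4 = 2521/122
  p_5/q_5 = 2583/125
  p_6/q_6 = 5104/247
  p_7/q_7 = 7687/372
  p_8/q_8 = 312584/15127
q_7 = 372 ≤ 1056 < 15127 = q_8, so the answer is 7687/372.

7687/372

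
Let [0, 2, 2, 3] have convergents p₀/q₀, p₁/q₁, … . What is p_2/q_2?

Using pₖ = aₖpₖ₋₁ + pₖ₋₂, qₖ = aₖqₖ₋₁ + qₖ₋₂ (with p₋₁=1, p₋₂=0, q₋₁=0, q₋₂=1):
  k=0: a=0, p=0, q=1
  k=1: a=2, p=1, q=2
  k=2: a=2, p=2, q=5

2/5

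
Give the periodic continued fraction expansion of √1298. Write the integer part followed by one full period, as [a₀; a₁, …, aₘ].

[36; 36, 72]

a₀ = ⌊√1298⌋ = 36.
With m₀=0, d₀=1 and mₖ₊₁ = dₖaₖ − mₖ, dₖ₊₁ = (n − mₖ₊₁²)/dₖ, aₖ₊₁ = ⌊(a₀+mₖ₊₁)/dₖ₊₁⌋:
  k=1: m=36, d=2, a=36
  k=2: m=36, d=1, a=72
d=1 and a=2a₀=72 at k=2, so the next step gives (m, d) = (36, 2) again — its k=1 value — and the period has length 2.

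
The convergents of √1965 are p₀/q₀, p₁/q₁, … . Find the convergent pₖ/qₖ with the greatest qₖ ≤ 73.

2970/67

√1965 = [44; 3, 21, 1, 4, 1, 21, 3, 88, …] (period length 8).
Convergents:
  p_0/q_0 = 44/1
  p_1/q_1 = 133/3
  p_2/q_2 = 2837/64
  p_3/q_3 = 2970/67
  p_4/q_4 = 14717/332
q_3 = 67 ≤ 73 < 332 = q_4, so the answer is 2970/67.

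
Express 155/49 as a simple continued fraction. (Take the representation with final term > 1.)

155 = 3×49 + 8
49 = 6×8 + 1
8 = 8×1 + 0  (stop)
So 155/49 = [3; 6, 8].

[3; 6, 8]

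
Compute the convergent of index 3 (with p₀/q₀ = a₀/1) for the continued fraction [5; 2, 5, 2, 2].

Using pₖ = aₖpₖ₋₁ + pₖ₋₂, qₖ = aₖqₖ₋₁ + qₖ₋₂ (with p₋₁=1, p₋₂=0, q₋₁=0, q₋₂=1):
  k=0: a=5, p=5, q=1
  k=1: a=2, p=11, q=2
  k=2: a=5, p=60, q=11
  k=3: a=2, p=131, q=24

131/24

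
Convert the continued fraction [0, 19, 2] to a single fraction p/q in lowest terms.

2/39

Using pₖ = aₖpₖ₋₁ + pₖ₋₂ and qₖ = aₖqₖ₋₁ + qₖ₋₂:
  k=0: a=0, p=0, q=1
  k=1: a=19, p=1, q=19
  k=2: a=2, p=2, q=39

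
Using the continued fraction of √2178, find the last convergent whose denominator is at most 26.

140/3

√2178 = [46; 1, 2, 46, 2, 1, 92, …] (period length 6).
Convergents:
  p_0/q_0 = 46/1
  p_1/q_1 = 47/1
  p_2/q_2 = 140/3
  p_3/q_3 = 6487/139
q_2 = 3 ≤ 26 < 139 = q_3, so the answer is 140/3.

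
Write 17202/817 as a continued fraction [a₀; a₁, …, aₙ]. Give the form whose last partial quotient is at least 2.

17202 = 21*817 + 45
817 = 18*45 + 7
45 = 6*7 + 3
7 = 2*3 + 1
3 = 3*1 + 0  (stop)
So 17202/817 = [21; 18, 6, 2, 3].

[21; 18, 6, 2, 3]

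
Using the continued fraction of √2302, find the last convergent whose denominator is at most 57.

2303/48

√2302 = [47; 1, 46, 1, 94, …] (period length 4).
Convergents:
  p_0/q_0 = 47/1
  p_1/q_1 = 48/1
  p_2/q_2 = 2255/47
  p_3/q_3 = 2303/48
  p_4/q_4 = 218737/4559
q_3 = 48 ≤ 57 < 4559 = q_4, so the answer is 2303/48.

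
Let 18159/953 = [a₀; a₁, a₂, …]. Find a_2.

18159 = 19·953 + 52   →  a_0 = 19
953 = 18·52 + 17   →  a_1 = 18
52 = 3·17 + 1   →  a_2 = 3

3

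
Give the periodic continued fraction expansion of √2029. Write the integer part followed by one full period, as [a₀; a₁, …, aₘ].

a₀ = ⌊√2029⌋ = 45.
With m₀=0, d₀=1 and mₖ₊₁ = dₖaₖ − mₖ, dₖ₊₁ = (n − mₖ₊₁²)/dₖ, aₖ₊₁ = ⌊(a₀+mₖ₊₁)/dₖ₊₁⌋:
  k=1: m=45, d=4, a=22
  k=2: m=43, d=45, a=1
  k=3: m=2, d=45, a=1
  k=4: m=43, d=4, a=22
  k=5: m=45, d=1, a=90
d=1 and a=2a₀=90 at k=5, so the next step gives (m, d) = (45, 4) again — its k=1 value — and the period has length 5.

[45; 22, 1, 1, 22, 90]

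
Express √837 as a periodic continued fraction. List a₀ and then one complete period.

[28; 1, 13, 2, 13, 1, 56]

a₀ = ⌊√837⌋ = 28.
With m₀=0, d₀=1 and mₖ₊₁ = dₖaₖ − mₖ, dₖ₊₁ = (n − mₖ₊₁²)/dₖ, aₖ₊₁ = ⌊(a₀+mₖ₊₁)/dₖ₊₁⌋:
  k=1: m=28, d=53, a=1
  k=2: m=25, d=4, a=13
  k=3: m=27, d=27, a=2
  k=4: m=27, d=4, a=13
  k=5: m=25, d=53, a=1
  k=6: m=28, d=1, a=56
d=1 and a=2a₀=56 at k=6, so the next step gives (m, d) = (28, 53) again — its k=1 value — and the period has length 6.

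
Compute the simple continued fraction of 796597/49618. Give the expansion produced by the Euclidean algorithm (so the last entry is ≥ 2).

796597 = 16×49618 + 2709
49618 = 18×2709 + 856
2709 = 3×856 + 141
856 = 6×141 + 10
141 = 14×10 + 1
10 = 10×1 + 0  (stop)
So 796597/49618 = [16; 18, 3, 6, 14, 10].

[16; 18, 3, 6, 14, 10]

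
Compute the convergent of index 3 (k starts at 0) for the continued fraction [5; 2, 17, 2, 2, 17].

Using pₖ = aₖpₖ₋₁ + pₖ₋₂, qₖ = aₖqₖ₋₁ + qₖ₋₂ (with p₋₁=1, p₋₂=0, q₋₁=0, q₋₂=1):
  k=0: a=5, p=5, q=1
  k=1: a=2, p=11, q=2
  k=2: a=17, p=192, q=35
  k=3: a=2, p=395, q=72

395/72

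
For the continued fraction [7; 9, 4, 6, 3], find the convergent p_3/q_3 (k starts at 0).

Using pₖ = aₖpₖ₋₁ + pₖ₋₂, qₖ = aₖqₖ₋₁ + qₖ₋₂ (with p₋₁=1, p₋₂=0, q₋₁=0, q₋₂=1):
  k=0: a=7, p=7, q=1
  k=1: a=9, p=64, q=9
  k=2: a=4, p=263, q=37
  k=3: a=6, p=1642, q=231

1642/231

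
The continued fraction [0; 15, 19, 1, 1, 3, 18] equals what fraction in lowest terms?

2505/37703

Fold from the inside: start with 18/1.
  3 + 1/18 = 55/18
  1 + 18/55 = 73/55
  1 + 55/73 = 128/73
  19 + 73/128 = 2505/128
  15 + 128/2505 = 37703/2505
  0 + 2505/37703 = 2505/37703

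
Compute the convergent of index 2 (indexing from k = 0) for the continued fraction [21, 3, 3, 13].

213/10

Using pₖ = aₖpₖ₋₁ + pₖ₋₂, qₖ = aₖqₖ₋₁ + qₖ₋₂ (with p₋₁=1, p₋₂=0, q₋₁=0, q₋₂=1):
  k=0: a=21, p=21, q=1
  k=1: a=3, p=64, q=3
  k=2: a=3, p=213, q=10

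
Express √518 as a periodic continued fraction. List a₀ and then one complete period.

[22; 1, 3, 6, 3, 1, 44]

a₀ = ⌊√518⌋ = 22.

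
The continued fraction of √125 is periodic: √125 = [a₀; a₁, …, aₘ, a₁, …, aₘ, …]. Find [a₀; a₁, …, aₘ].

[11; 5, 1, 1, 5, 22]

a₀ = ⌊√125⌋ = 11.
With m₀=0, d₀=1 and mₖ₊₁ = dₖaₖ − mₖ, dₖ₊₁ = (n − mₖ₊₁²)/dₖ, aₖ₊₁ = ⌊(a₀+mₖ₊₁)/dₖ₊₁⌋:
  k=1: m=11, d=4, a=5
  k=2: m=9, d=11, a=1
  k=3: m=2, d=11, a=1
  k=4: m=9, d=4, a=5
  k=5: m=11, d=1, a=22
d=1 and a=2a₀=22 at k=5, so the next step gives (m, d) = (11, 4) again — its k=1 value — and the period has length 5.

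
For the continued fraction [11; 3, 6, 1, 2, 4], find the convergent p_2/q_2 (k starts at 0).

Using pₖ = aₖpₖ₋₁ + pₖ₋₂, qₖ = aₖqₖ₋₁ + qₖ₋₂ (with p₋₁=1, p₋₂=0, q₋₁=0, q₋₂=1):
  k=0: a=11, p=11, q=1
  k=1: a=3, p=34, q=3
  k=2: a=6, p=215, q=19

215/19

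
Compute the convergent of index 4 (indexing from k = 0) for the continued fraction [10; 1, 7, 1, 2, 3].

Using pₖ = aₖpₖ₋₁ + pₖ₋₂, qₖ = aₖqₖ₋₁ + qₖ₋₂ (with p₋₁=1, p₋₂=0, q₋₁=0, q₋₂=1):
  k=0: a=10, p=10, q=1
  k=1: a=1, p=11, q=1
  k=2: a=7, p=87, q=8
  k=3: a=1, p=98, q=9
  k=4: a=2, p=283, q=26

283/26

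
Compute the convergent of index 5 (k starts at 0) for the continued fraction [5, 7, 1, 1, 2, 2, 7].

467/91

Using pₖ = aₖpₖ₋₁ + pₖ₋₂, qₖ = aₖqₖ₋₁ + qₖ₋₂ (with p₋₁=1, p₋₂=0, q₋₁=0, q₋₂=1):
  k=0: a=5, p=5, q=1
  k=1: a=7, p=36, q=7
  k=2: a=1, p=41, q=8
  k=3: a=1, p=77, q=15
  k=4: a=2, p=195, q=38
  k=5: a=2, p=467, q=91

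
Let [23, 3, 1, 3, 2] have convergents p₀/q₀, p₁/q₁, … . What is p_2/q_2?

93/4

Using pₖ = aₖpₖ₋₁ + pₖ₋₂, qₖ = aₖqₖ₋₁ + qₖ₋₂ (with p₋₁=1, p₋₂=0, q₋₁=0, q₋₂=1):
  k=0: a=23, p=23, q=1
  k=1: a=3, p=70, q=3
  k=2: a=1, p=93, q=4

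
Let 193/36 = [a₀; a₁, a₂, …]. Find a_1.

2

193 = 5·36 + 13   →  a_0 = 5
36 = 2·13 + 10   →  a_1 = 2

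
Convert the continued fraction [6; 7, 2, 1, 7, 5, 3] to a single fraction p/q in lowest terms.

Using pₖ = aₖpₖ₋₁ + pₖ₋₂ and qₖ = aₖqₖ₋₁ + qₖ₋₂:
  k=0: a=6, p=6, q=1
  k=1: a=7, p=43, q=7
  k=2: a=2, p=92, q=15
  k=3: a=1, p=135, q=22
  k=4: a=7, p=1037, q=169
  k=5: a=5, p=5320, q=867
  k=6: a=3, p=16997, q=2770

16997/2770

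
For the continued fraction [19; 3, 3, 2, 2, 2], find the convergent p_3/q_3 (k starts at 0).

444/23

Using pₖ = aₖpₖ₋₁ + pₖ₋₂, qₖ = aₖqₖ₋₁ + qₖ₋₂ (with p₋₁=1, p₋₂=0, q₋₁=0, q₋₂=1):
  k=0: a=19, p=19, q=1
  k=1: a=3, p=58, q=3
  k=2: a=3, p=193, q=10
  k=3: a=2, p=444, q=23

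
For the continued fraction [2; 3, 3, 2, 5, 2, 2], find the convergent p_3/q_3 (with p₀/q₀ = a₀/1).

53/23

Using pₖ = aₖpₖ₋₁ + pₖ₋₂, qₖ = aₖqₖ₋₁ + qₖ₋₂ (with p₋₁=1, p₋₂=0, q₋₁=0, q₋₂=1):
  k=0: a=2, p=2, q=1
  k=1: a=3, p=7, q=3
  k=2: a=3, p=23, q=10
  k=3: a=2, p=53, q=23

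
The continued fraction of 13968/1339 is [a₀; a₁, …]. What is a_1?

2

13968 = 10·1339 + 578   →  a_0 = 10
1339 = 2·578 + 183   →  a_1 = 2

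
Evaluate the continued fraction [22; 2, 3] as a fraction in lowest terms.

157/7

Fold from the inside: start with 3/1.
  2 + 1/3 = 7/3
  22 + 3/7 = 157/7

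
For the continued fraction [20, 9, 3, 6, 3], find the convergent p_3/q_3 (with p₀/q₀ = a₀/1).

3559/177

Using pₖ = aₖpₖ₋₁ + pₖ₋₂, qₖ = aₖqₖ₋₁ + qₖ₋₂ (with p₋₁=1, p₋₂=0, q₋₁=0, q₋₂=1):
  k=0: a=20, p=20, q=1
  k=1: a=9, p=181, q=9
  k=2: a=3, p=563, q=28
  k=3: a=6, p=3559, q=177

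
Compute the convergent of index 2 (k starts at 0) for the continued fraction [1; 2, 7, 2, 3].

Using pₖ = aₖpₖ₋₁ + pₖ₋₂, qₖ = aₖqₖ₋₁ + qₖ₋₂ (with p₋₁=1, p₋₂=0, q₋₁=0, q₋₂=1):
  k=0: a=1, p=1, q=1
  k=1: a=2, p=3, q=2
  k=2: a=7, p=22, q=15

22/15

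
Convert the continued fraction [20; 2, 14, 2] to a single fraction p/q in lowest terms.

1229/60

Using pₖ = aₖpₖ₋₁ + pₖ₋₂ and qₖ = aₖqₖ₋₁ + qₖ₋₂:
  k=0: a=20, p=20, q=1
  k=1: a=2, p=41, q=2
  k=2: a=14, p=594, q=29
  k=3: a=2, p=1229, q=60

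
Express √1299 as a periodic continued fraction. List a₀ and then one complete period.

[36; 24, 72]

a₀ = ⌊√1299⌋ = 36.
With m₀=0, d₀=1 and mₖ₊₁ = dₖaₖ − mₖ, dₖ₊₁ = (n − mₖ₊₁²)/dₖ, aₖ₊₁ = ⌊(a₀+mₖ₊₁)/dₖ₊₁⌋:
  k=1: m=36, d=3, a=24
  k=2: m=36, d=1, a=72
d=1 and a=2a₀=72 at k=2, so the next step gives (m, d) = (36, 3) again — its k=1 value — and the period has length 2.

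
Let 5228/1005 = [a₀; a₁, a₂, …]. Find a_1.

5228 = 5·1005 + 203   →  a_0 = 5
1005 = 4·203 + 193   →  a_1 = 4

4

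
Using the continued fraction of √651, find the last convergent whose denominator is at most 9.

51/2

√651 = [25; 1, 1, 16, 1, 1, 50, …] (period length 6).
Convergents:
  p_0/q_0 = 25/1
  p_1/q_1 = 26/1
  p_2/q_2 = 51/2
  p_3/q_3 = 842/33
q_2 = 2 ≤ 9 < 33 = q_3, so the answer is 51/2.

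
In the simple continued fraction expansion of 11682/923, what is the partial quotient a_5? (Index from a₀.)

11682 = 12·923 + 606   →  a_0 = 12
923 = 1·606 + 317   →  a_1 = 1
606 = 1·317 + 289   →  a_2 = 1
317 = 1·289 + 28   →  a_3 = 1
289 = 10·28 + 9   →  a_4 = 10
28 = 3·9 + 1   →  a_5 = 3

3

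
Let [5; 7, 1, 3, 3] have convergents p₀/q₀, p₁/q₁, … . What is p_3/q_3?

159/31

Using pₖ = aₖpₖ₋₁ + pₖ₋₂, qₖ = aₖqₖ₋₁ + qₖ₋₂ (with p₋₁=1, p₋₂=0, q₋₁=0, q₋₂=1):
  k=0: a=5, p=5, q=1
  k=1: a=7, p=36, q=7
  k=2: a=1, p=41, q=8
  k=3: a=3, p=159, q=31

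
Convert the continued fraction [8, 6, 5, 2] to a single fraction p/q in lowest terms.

Using pₖ = aₖpₖ₋₁ + pₖ₋₂ and qₖ = aₖqₖ₋₁ + qₖ₋₂:
  k=0: a=8, p=8, q=1
  k=1: a=6, p=49, q=6
  k=2: a=5, p=253, q=31
  k=3: a=2, p=555, q=68

555/68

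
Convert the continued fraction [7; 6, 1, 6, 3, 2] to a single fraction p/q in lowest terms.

2501/350

Fold from the inside: start with 2/1.
  3 + 1/2 = 7/2
  6 + 2/7 = 44/7
  1 + 7/44 = 51/44
  6 + 44/51 = 350/51
  7 + 51/350 = 2501/350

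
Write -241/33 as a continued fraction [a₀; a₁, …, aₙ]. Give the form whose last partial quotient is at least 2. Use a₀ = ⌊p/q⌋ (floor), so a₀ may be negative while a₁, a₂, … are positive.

[-8; 1, 2, 3, 3]

-241 = -8×33 + 23
33 = 1×23 + 10
23 = 2×10 + 3
10 = 3×3 + 1
3 = 3×1 + 0  (stop)
So -241/33 = [-8; 1, 2, 3, 3].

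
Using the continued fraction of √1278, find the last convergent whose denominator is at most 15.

143/4

√1278 = [35; 1, 2, 1, 70, …] (period length 4).
Convergents:
  p_0/q_0 = 35/1
  p_1/q_1 = 36/1
  p_2/q_2 = 107/3
  p_3/q_3 = 143/4
  p_4/q_4 = 10117/283
q_3 = 4 ≤ 15 < 283 = q_4, so the answer is 143/4.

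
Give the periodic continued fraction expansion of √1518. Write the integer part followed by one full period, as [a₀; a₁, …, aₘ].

[38; 1, 24, 1, 76]

a₀ = ⌊√1518⌋ = 38.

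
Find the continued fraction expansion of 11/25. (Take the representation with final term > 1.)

[0; 2, 3, 1, 2]

11 = 0·25 + 11
25 = 2·11 + 3
11 = 3·3 + 2
3 = 1·2 + 1
2 = 2·1 + 0  (stop)
So 11/25 = [0; 2, 3, 1, 2].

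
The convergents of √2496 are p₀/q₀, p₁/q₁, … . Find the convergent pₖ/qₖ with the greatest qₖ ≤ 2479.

√2496 = [49; 1, 23, 1, 98, …] (period length 4).
Convergents:
  p_0/q_0 = 49/1
  p_1/q_1 = 50/1
  p_2/q_2 = 1199/24
  p_3/q_3 = 1249/25
  p_4/q_4 = 123601/2474
  p_5/q_5 = 124850/2499
q_4 = 2474 ≤ 2479 < 2499 = q_5, so the answer is 123601/2474.

123601/2474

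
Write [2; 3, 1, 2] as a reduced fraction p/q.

25/11

Using pₖ = aₖpₖ₋₁ + pₖ₋₂ and qₖ = aₖqₖ₋₁ + qₖ₋₂:
  k=0: a=2, p=2, q=1
  k=1: a=3, p=7, q=3
  k=2: a=1, p=9, q=4
  k=3: a=2, p=25, q=11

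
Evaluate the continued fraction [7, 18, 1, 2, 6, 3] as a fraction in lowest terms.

Fold from the inside: start with 3/1.
  6 + 1/3 = 19/3
  2 + 3/19 = 41/19
  1 + 19/41 = 60/41
  18 + 41/60 = 1121/60
  7 + 60/1121 = 7907/1121

7907/1121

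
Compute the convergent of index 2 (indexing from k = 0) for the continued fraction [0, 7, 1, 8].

Using pₖ = aₖpₖ₋₁ + pₖ₋₂, qₖ = aₖqₖ₋₁ + qₖ₋₂ (with p₋₁=1, p₋₂=0, q₋₁=0, q₋₂=1):
  k=0: a=0, p=0, q=1
  k=1: a=7, p=1, q=7
  k=2: a=1, p=1, q=8

1/8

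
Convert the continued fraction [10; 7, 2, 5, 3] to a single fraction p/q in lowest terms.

Fold from the inside: start with 3/1.
  5 + 1/3 = 16/3
  2 + 3/16 = 35/16
  7 + 16/35 = 261/35
  10 + 35/261 = 2645/261

2645/261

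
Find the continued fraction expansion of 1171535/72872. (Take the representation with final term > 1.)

1171535 = 16×72872 + 5583
72872 = 13×5583 + 293
5583 = 19×293 + 16
293 = 18×16 + 5
16 = 3×5 + 1
5 = 5×1 + 0  (stop)
So 1171535/72872 = [16; 13, 19, 18, 3, 5].

[16; 13, 19, 18, 3, 5]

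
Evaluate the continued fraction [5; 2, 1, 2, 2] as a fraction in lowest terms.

102/19

Fold from the inside: start with 2/1.
  2 + 1/2 = 5/2
  1 + 2/5 = 7/5
  2 + 5/7 = 19/7
  5 + 7/19 = 102/19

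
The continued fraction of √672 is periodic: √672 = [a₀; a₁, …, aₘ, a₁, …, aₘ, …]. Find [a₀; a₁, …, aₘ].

a₀ = ⌊√672⌋ = 25.
With m₀=0, d₀=1 and mₖ₊₁ = dₖaₖ − mₖ, dₖ₊₁ = (n − mₖ₊₁²)/dₖ, aₖ₊₁ = ⌊(a₀+mₖ₊₁)/dₖ₊₁⌋:
  k=1: m=25, d=47, a=1
  k=2: m=22, d=4, a=11
  k=3: m=22, d=47, a=1
  k=4: m=25, d=1, a=50
d=1 and a=2a₀=50 at k=4, so the next step gives (m, d) = (25, 47) again — its k=1 value — and the period has length 4.

[25; 1, 11, 1, 50]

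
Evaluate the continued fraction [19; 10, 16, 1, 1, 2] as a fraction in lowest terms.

15948/835

Using pₖ = aₖpₖ₋₁ + pₖ₋₂ and qₖ = aₖqₖ₋₁ + qₖ₋₂:
  k=0: a=19, p=19, q=1
  k=1: a=10, p=191, q=10
  k=2: a=16, p=3075, q=161
  k=3: a=1, p=3266, q=171
  k=4: a=1, p=6341, q=332
  k=5: a=2, p=15948, q=835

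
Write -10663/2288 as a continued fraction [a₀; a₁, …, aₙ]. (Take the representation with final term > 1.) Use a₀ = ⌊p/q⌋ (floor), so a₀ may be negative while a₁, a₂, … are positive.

-10663 = -5*2288 + 777
2288 = 2*777 + 734
777 = 1*734 + 43
734 = 17*43 + 3
43 = 14*3 + 1
3 = 3*1 + 0  (stop)
So -10663/2288 = [-5; 2, 1, 17, 14, 3].

[-5; 2, 1, 17, 14, 3]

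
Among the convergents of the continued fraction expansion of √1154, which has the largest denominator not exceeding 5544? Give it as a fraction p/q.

√1154 = [33; 1, 32, 1, 66, …] (period length 4).
Convergents:
  p_0/q_0 = 33/1
  p_1/q_1 = 34/1
  p_2/q_2 = 1121/33
  p_3/q_3 = 1155/34
  p_4/q_4 = 77351/2277
  p_5/q_5 = 78506/2311
  p_6/q_6 = 2589543/76229
q_5 = 2311 ≤ 5544 < 76229 = q_6, so the answer is 78506/2311.

78506/2311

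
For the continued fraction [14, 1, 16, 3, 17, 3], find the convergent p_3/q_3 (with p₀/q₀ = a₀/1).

Using pₖ = aₖpₖ₋₁ + pₖ₋₂, qₖ = aₖqₖ₋₁ + qₖ₋₂ (with p₋₁=1, p₋₂=0, q₋₁=0, q₋₂=1):
  k=0: a=14, p=14, q=1
  k=1: a=1, p=15, q=1
  k=2: a=16, p=254, q=17
  k=3: a=3, p=777, q=52

777/52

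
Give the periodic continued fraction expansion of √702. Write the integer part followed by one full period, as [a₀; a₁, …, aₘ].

a₀ = ⌊√702⌋ = 26.
With m₀=0, d₀=1 and mₖ₊₁ = dₖaₖ − mₖ, dₖ₊₁ = (n − mₖ₊₁²)/dₖ, aₖ₊₁ = ⌊(a₀+mₖ₊₁)/dₖ₊₁⌋:
  k=1: m=26, d=26, a=2
  k=2: m=26, d=1, a=52
d=1 and a=2a₀=52 at k=2, so the next step gives (m, d) = (26, 26) again — its k=1 value — and the period has length 2.

[26; 2, 52]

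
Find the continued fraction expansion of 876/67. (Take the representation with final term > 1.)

[13; 13, 2, 2]

876 = 13*67 + 5
67 = 13*5 + 2
5 = 2*2 + 1
2 = 2*1 + 0  (stop)
So 876/67 = [13; 13, 2, 2].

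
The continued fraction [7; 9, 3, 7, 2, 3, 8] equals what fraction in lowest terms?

89481/12590

Fold from the inside: start with 8/1.
  3 + 1/8 = 25/8
  2 + 8/25 = 58/25
  7 + 25/58 = 431/58
  3 + 58/431 = 1351/431
  9 + 431/1351 = 12590/1351
  7 + 1351/12590 = 89481/12590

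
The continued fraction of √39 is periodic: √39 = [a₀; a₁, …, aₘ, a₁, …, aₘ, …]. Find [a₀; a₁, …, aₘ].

a₀ = ⌊√39⌋ = 6.
With m₀=0, d₀=1 and mₖ₊₁ = dₖaₖ − mₖ, dₖ₊₁ = (n − mₖ₊₁²)/dₖ, aₖ₊₁ = ⌊(a₀+mₖ₊₁)/dₖ₊₁⌋:
  k=1: m=6, d=3, a=4
  k=2: m=6, d=1, a=12
d=1 and a=2a₀=12 at k=2, so the next step gives (m, d) = (6, 3) again — its k=1 value — and the period has length 2.

[6; 4, 12]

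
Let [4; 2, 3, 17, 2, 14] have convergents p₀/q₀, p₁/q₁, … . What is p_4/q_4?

Using pₖ = aₖpₖ₋₁ + pₖ₋₂, qₖ = aₖqₖ₋₁ + qₖ₋₂ (with p₋₁=1, p₋₂=0, q₋₁=0, q₋₂=1):
  k=0: a=4, p=4, q=1
  k=1: a=2, p=9, q=2
  k=2: a=3, p=31, q=7
  k=3: a=17, p=536, q=121
  k=4: a=2, p=1103, q=249

1103/249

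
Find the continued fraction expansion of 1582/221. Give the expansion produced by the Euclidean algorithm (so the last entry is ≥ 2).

1582 = 7·221 + 35
221 = 6·35 + 11
35 = 3·11 + 2
11 = 5·2 + 1
2 = 2·1 + 0  (stop)
So 1582/221 = [7; 6, 3, 5, 2].

[7; 6, 3, 5, 2]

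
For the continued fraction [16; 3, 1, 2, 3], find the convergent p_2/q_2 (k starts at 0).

65/4

Using pₖ = aₖpₖ₋₁ + pₖ₋₂, qₖ = aₖqₖ₋₁ + qₖ₋₂ (with p₋₁=1, p₋₂=0, q₋₁=0, q₋₂=1):
  k=0: a=16, p=16, q=1
  k=1: a=3, p=49, q=3
  k=2: a=1, p=65, q=4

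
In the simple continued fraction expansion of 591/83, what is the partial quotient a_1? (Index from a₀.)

8

591 = 7·83 + 10   →  a_0 = 7
83 = 8·10 + 3   →  a_1 = 8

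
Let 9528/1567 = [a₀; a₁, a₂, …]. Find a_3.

9528 = 6·1567 + 126   →  a_0 = 6
1567 = 12·126 + 55   →  a_1 = 12
126 = 2·55 + 16   →  a_2 = 2
55 = 3·16 + 7   →  a_3 = 3

3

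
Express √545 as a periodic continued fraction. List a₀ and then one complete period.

[23; 2, 1, 8, 1, 2, 46]

a₀ = ⌊√545⌋ = 23.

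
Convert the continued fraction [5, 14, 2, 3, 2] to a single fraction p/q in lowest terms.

1171/231

Using pₖ = aₖpₖ₋₁ + pₖ₋₂ and qₖ = aₖqₖ₋₁ + qₖ₋₂:
  k=0: a=5, p=5, q=1
  k=1: a=14, p=71, q=14
  k=2: a=2, p=147, q=29
  k=3: a=3, p=512, q=101
  k=4: a=2, p=1171, q=231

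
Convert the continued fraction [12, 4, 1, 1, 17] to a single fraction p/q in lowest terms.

Using pₖ = aₖpₖ₋₁ + pₖ₋₂ and qₖ = aₖqₖ₋₁ + qₖ₋₂:
  k=0: a=12, p=12, q=1
  k=1: a=4, p=49, q=4
  k=2: a=1, p=61, q=5
  k=3: a=1, p=110, q=9
  k=4: a=17, p=1931, q=158

1931/158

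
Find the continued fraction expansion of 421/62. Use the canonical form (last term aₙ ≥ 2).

421 = 6×62 + 49
62 = 1×49 + 13
49 = 3×13 + 10
13 = 1×10 + 3
10 = 3×3 + 1
3 = 3×1 + 0  (stop)
So 421/62 = [6; 1, 3, 1, 3, 3].

[6; 1, 3, 1, 3, 3]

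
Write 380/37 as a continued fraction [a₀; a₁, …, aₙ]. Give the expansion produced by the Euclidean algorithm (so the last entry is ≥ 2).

380 = 10×37 + 10
37 = 3×10 + 7
10 = 1×7 + 3
7 = 2×3 + 1
3 = 3×1 + 0  (stop)
So 380/37 = [10; 3, 1, 2, 3].

[10; 3, 1, 2, 3]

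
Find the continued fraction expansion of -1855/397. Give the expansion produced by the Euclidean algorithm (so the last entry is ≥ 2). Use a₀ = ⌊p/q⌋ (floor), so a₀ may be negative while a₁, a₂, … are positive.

-1855 = -5*397 + 130
397 = 3*130 + 7
130 = 18*7 + 4
7 = 1*4 + 3
4 = 1*3 + 1
3 = 3*1 + 0  (stop)
So -1855/397 = [-5; 3, 18, 1, 1, 3].

[-5; 3, 18, 1, 1, 3]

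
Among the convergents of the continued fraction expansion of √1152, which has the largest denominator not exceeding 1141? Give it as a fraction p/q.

38625/1138

√1152 = [33; 1, 15, 1, 66, …] (period length 4).
Convergents:
  p_0/q_0 = 33/1
  p_1/q_1 = 34/1
  p_2/q_2 = 543/16
  p_3/q_3 = 577/17
  p_4/q_4 = 38625/1138
  p_5/q_5 = 39202/1155
q_4 = 1138 ≤ 1141 < 1155 = q_5, so the answer is 38625/1138.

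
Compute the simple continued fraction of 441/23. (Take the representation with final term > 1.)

441 = 19×23 + 4
23 = 5×4 + 3
4 = 1×3 + 1
3 = 3×1 + 0  (stop)
So 441/23 = [19; 5, 1, 3].

[19; 5, 1, 3]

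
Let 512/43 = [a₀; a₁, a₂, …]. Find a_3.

512 = 11·43 + 39   →  a_0 = 11
43 = 1·39 + 4   →  a_1 = 1
39 = 9·4 + 3   →  a_2 = 9
4 = 1·3 + 1   →  a_3 = 1

1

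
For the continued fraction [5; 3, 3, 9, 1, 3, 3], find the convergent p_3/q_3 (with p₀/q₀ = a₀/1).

Using pₖ = aₖpₖ₋₁ + pₖ₋₂, qₖ = aₖqₖ₋₁ + qₖ₋₂ (with p₋₁=1, p₋₂=0, q₋₁=0, q₋₂=1):
  k=0: a=5, p=5, q=1
  k=1: a=3, p=16, q=3
  k=2: a=3, p=53, q=10
  k=3: a=9, p=493, q=93

493/93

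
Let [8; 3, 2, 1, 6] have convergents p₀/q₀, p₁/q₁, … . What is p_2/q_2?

Using pₖ = aₖpₖ₋₁ + pₖ₋₂, qₖ = aₖqₖ₋₁ + qₖ₋₂ (with p₋₁=1, p₋₂=0, q₋₁=0, q₋₂=1):
  k=0: a=8, p=8, q=1
  k=1: a=3, p=25, q=3
  k=2: a=2, p=58, q=7

58/7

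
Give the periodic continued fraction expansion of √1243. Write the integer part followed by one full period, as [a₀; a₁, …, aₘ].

a₀ = ⌊√1243⌋ = 35.
With m₀=0, d₀=1 and mₖ₊₁ = dₖaₖ − mₖ, dₖ₊₁ = (n − mₖ₊₁²)/dₖ, aₖ₊₁ = ⌊(a₀+mₖ₊₁)/dₖ₊₁⌋:
  k=1: m=35, d=18, a=3
  k=2: m=19, d=49, a=1
  k=3: m=30, d=7, a=9
  k=4: m=33, d=22, a=3
  k=5: m=33, d=7, a=9
  k=6: m=30, d=49, a=1
  k=7: m=19, d=18, a=3
  k=8: m=35, d=1, a=70
d=1 and a=2a₀=70 at k=8, so the next step gives (m, d) = (35, 18) again — its k=1 value — and the period has length 8.

[35; 3, 1, 9, 3, 9, 1, 3, 70]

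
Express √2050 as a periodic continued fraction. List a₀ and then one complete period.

[45; 3, 1, 1, 1, 1, 3, 90]

a₀ = ⌊√2050⌋ = 45.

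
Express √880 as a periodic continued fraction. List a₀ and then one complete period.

a₀ = ⌊√880⌋ = 29.
With m₀=0, d₀=1 and mₖ₊₁ = dₖaₖ − mₖ, dₖ₊₁ = (n − mₖ₊₁²)/dₖ, aₖ₊₁ = ⌊(a₀+mₖ₊₁)/dₖ₊₁⌋:
  k=1: m=29, d=39, a=1
  k=2: m=10, d=20, a=1
  k=3: m=10, d=39, a=1
  k=4: m=29, d=1, a=58
d=1 and a=2a₀=58 at k=4, so the next step gives (m, d) = (29, 39) again — its k=1 value — and the period has length 4.

[29; 1, 1, 1, 58]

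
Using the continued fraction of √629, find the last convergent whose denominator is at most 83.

√629 = [25; 12, 1, 1, 12, 50, …] (period length 5).
Convergents:
  p_0/q_0 = 25/1
  p_1/q_1 = 301/12
  p_2/q_2 = 326/13
  p_3/q_3 = 627/25
  p_4/q_4 = 7850/313
q_3 = 25 ≤ 83 < 313 = q_4, so the answer is 627/25.

627/25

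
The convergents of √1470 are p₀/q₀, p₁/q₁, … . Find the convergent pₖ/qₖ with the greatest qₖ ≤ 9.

115/3

√1470 = [38; 2, 1, 14, 1, 2, 76, …] (period length 6).
Convergents:
  p_0/q_0 = 38/1
  p_1/q_1 = 77/2
  p_2/q_2 = 115/3
  p_3/q_3 = 1687/44
q_2 = 3 ≤ 9 < 44 = q_3, so the answer is 115/3.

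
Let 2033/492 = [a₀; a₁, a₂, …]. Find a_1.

2033 = 4·492 + 65   →  a_0 = 4
492 = 7·65 + 37   →  a_1 = 7

7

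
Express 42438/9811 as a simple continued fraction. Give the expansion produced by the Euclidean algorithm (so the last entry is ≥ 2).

42438 = 4*9811 + 3194
9811 = 3*3194 + 229
3194 = 13*229 + 217
229 = 1*217 + 12
217 = 18*12 + 1
12 = 12*1 + 0  (stop)
So 42438/9811 = [4; 3, 13, 1, 18, 12].

[4; 3, 13, 1, 18, 12]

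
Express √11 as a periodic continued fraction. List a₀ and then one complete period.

a₀ = ⌊√11⌋ = 3.
With m₀=0, d₀=1 and mₖ₊₁ = dₖaₖ − mₖ, dₖ₊₁ = (n − mₖ₊₁²)/dₖ, aₖ₊₁ = ⌊(a₀+mₖ₊₁)/dₖ₊₁⌋:
  k=1: m=3, d=2, a=3
  k=2: m=3, d=1, a=6
d=1 and a=2a₀=6 at k=2, so the next step gives (m, d) = (3, 2) again — its k=1 value — and the period has length 2.

[3; 3, 6]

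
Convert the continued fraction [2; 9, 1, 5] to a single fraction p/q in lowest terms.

124/59

Using pₖ = aₖpₖ₋₁ + pₖ₋₂ and qₖ = aₖqₖ₋₁ + qₖ₋₂:
  k=0: a=2, p=2, q=1
  k=1: a=9, p=19, q=9
  k=2: a=1, p=21, q=10
  k=3: a=5, p=124, q=59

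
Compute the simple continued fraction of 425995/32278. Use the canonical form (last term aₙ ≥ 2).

425995 = 13·32278 + 6381
32278 = 5·6381 + 373
6381 = 17·373 + 40
373 = 9·40 + 13
40 = 3·13 + 1
13 = 13·1 + 0  (stop)
So 425995/32278 = [13; 5, 17, 9, 3, 13].

[13; 5, 17, 9, 3, 13]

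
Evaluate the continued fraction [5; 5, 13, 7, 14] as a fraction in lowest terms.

34321/6604

Using pₖ = aₖpₖ₋₁ + pₖ₋₂ and qₖ = aₖqₖ₋₁ + qₖ₋₂:
  k=0: a=5, p=5, q=1
  k=1: a=5, p=26, q=5
  k=2: a=13, p=343, q=66
  k=3: a=7, p=2427, q=467
  k=4: a=14, p=34321, q=6604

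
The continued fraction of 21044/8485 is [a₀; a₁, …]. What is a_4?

21044 = 2·8485 + 4074   →  a_0 = 2
8485 = 2·4074 + 337   →  a_1 = 2
4074 = 12·337 + 30   →  a_2 = 12
337 = 11·30 + 7   →  a_3 = 11
30 = 4·7 + 2   →  a_4 = 4

4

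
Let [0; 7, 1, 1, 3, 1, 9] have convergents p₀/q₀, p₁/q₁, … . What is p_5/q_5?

9/68

Using pₖ = aₖpₖ₋₁ + pₖ₋₂, qₖ = aₖqₖ₋₁ + qₖ₋₂ (with p₋₁=1, p₋₂=0, q₋₁=0, q₋₂=1):
  k=0: a=0, p=0, q=1
  k=1: a=7, p=1, q=7
  k=2: a=1, p=1, q=8
  k=3: a=1, p=2, q=15
  k=4: a=3, p=7, q=53
  k=5: a=1, p=9, q=68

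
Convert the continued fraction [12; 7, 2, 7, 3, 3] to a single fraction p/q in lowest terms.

Fold from the inside: start with 3/1.
  3 + 1/3 = 10/3
  7 + 3/10 = 73/10
  2 + 10/73 = 156/73
  7 + 73/156 = 1165/156
  12 + 156/1165 = 14136/1165

14136/1165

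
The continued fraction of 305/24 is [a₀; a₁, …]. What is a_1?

305 = 12·24 + 17   →  a_0 = 12
24 = 1·17 + 7   →  a_1 = 1

1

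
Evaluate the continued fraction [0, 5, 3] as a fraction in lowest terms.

3/16

Fold from the inside: start with 3/1.
  5 + 1/3 = 16/3
  0 + 3/16 = 3/16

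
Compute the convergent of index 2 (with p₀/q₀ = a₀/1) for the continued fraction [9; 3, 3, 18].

93/10

Using pₖ = aₖpₖ₋₁ + pₖ₋₂, qₖ = aₖqₖ₋₁ + qₖ₋₂ (with p₋₁=1, p₋₂=0, q₋₁=0, q₋₂=1):
  k=0: a=9, p=9, q=1
  k=1: a=3, p=28, q=3
  k=2: a=3, p=93, q=10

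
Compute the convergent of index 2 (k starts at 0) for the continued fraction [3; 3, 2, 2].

23/7

Using pₖ = aₖpₖ₋₁ + pₖ₋₂, qₖ = aₖqₖ₋₁ + qₖ₋₂ (with p₋₁=1, p₋₂=0, q₋₁=0, q₋₂=1):
  k=0: a=3, p=3, q=1
  k=1: a=3, p=10, q=3
  k=2: a=2, p=23, q=7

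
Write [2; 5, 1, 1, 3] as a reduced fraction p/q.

85/39

Fold from the inside: start with 3/1.
  1 + 1/3 = 4/3
  1 + 3/4 = 7/4
  5 + 4/7 = 39/7
  2 + 7/39 = 85/39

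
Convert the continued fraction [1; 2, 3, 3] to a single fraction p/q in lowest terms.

33/23

Using pₖ = aₖpₖ₋₁ + pₖ₋₂ and qₖ = aₖqₖ₋₁ + qₖ₋₂:
  k=0: a=1, p=1, q=1
  k=1: a=2, p=3, q=2
  k=2: a=3, p=10, q=7
  k=3: a=3, p=33, q=23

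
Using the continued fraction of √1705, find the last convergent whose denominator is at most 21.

289/7

√1705 = [41; 3, 2, 3, 82, …] (period length 4).
Convergents:
  p_0/q_0 = 41/1
  p_1/q_1 = 124/3
  p_2/q_2 = 289/7
  p_3/q_3 = 991/24
q_2 = 7 ≤ 21 < 24 = q_3, so the answer is 289/7.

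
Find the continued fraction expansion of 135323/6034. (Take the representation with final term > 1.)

135323 = 22×6034 + 2575
6034 = 2×2575 + 884
2575 = 2×884 + 807
884 = 1×807 + 77
807 = 10×77 + 37
77 = 2×37 + 3
37 = 12×3 + 1
3 = 3×1 + 0  (stop)
So 135323/6034 = [22; 2, 2, 1, 10, 2, 12, 3].

[22; 2, 2, 1, 10, 2, 12, 3]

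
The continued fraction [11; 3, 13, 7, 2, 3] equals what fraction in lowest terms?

23794/2101

Using pₖ = aₖpₖ₋₁ + pₖ₋₂ and qₖ = aₖqₖ₋₁ + qₖ₋₂:
  k=0: a=11, p=11, q=1
  k=1: a=3, p=34, q=3
  k=2: a=13, p=453, q=40
  k=3: a=7, p=3205, q=283
  k=4: a=2, p=6863, q=606
  k=5: a=3, p=23794, q=2101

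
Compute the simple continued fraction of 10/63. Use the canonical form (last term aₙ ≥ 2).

[0; 6, 3, 3]

10 = 0*63 + 10
63 = 6*10 + 3
10 = 3*3 + 1
3 = 3*1 + 0  (stop)
So 10/63 = [0; 6, 3, 3].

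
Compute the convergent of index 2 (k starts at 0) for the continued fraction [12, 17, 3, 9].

Using pₖ = aₖpₖ₋₁ + pₖ₋₂, qₖ = aₖqₖ₋₁ + qₖ₋₂ (with p₋₁=1, p₋₂=0, q₋₁=0, q₋₂=1):
  k=0: a=12, p=12, q=1
  k=1: a=17, p=205, q=17
  k=2: a=3, p=627, q=52

627/52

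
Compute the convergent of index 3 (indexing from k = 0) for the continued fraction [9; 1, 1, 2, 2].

Using pₖ = aₖpₖ₋₁ + pₖ₋₂, qₖ = aₖqₖ₋₁ + qₖ₋₂ (with p₋₁=1, p₋₂=0, q₋₁=0, q₋₂=1):
  k=0: a=9, p=9, q=1
  k=1: a=1, p=10, q=1
  k=2: a=1, p=19, q=2
  k=3: a=2, p=48, q=5

48/5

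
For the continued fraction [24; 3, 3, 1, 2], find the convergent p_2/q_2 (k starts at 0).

Using pₖ = aₖpₖ₋₁ + pₖ₋₂, qₖ = aₖqₖ₋₁ + qₖ₋₂ (with p₋₁=1, p₋₂=0, q₋₁=0, q₋₂=1):
  k=0: a=24, p=24, q=1
  k=1: a=3, p=73, q=3
  k=2: a=3, p=243, q=10

243/10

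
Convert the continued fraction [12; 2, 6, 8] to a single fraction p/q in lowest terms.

Fold from the inside: start with 8/1.
  6 + 1/8 = 49/8
  2 + 8/49 = 106/49
  12 + 49/106 = 1321/106

1321/106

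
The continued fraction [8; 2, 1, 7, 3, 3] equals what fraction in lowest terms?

1995/239

Fold from the inside: start with 3/1.
  3 + 1/3 = 10/3
  7 + 3/10 = 73/10
  1 + 10/73 = 83/73
  2 + 73/83 = 239/83
  8 + 83/239 = 1995/239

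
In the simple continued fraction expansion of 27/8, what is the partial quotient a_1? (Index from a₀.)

27 = 3·8 + 3   →  a_0 = 3
8 = 2·3 + 2   →  a_1 = 2

2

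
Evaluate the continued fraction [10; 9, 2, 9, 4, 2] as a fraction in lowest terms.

16755/1658

Fold from the inside: start with 2/1.
  4 + 1/2 = 9/2
  9 + 2/9 = 83/9
  2 + 9/83 = 175/83
  9 + 83/175 = 1658/175
  10 + 175/1658 = 16755/1658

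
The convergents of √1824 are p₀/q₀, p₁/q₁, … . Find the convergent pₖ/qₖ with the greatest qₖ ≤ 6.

√1824 = [42; 1, 2, 2, 2, 1, 84, …] (period length 6).
Convergents:
  p_0/q_0 = 42/1
  p_1/q_1 = 43/1
  p_2/q_2 = 128/3
  p_3/q_3 = 299/7
q_2 = 3 ≤ 6 < 7 = q_3, so the answer is 128/3.

128/3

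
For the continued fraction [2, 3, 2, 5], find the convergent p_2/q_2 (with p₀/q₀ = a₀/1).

Using pₖ = aₖpₖ₋₁ + pₖ₋₂, qₖ = aₖqₖ₋₁ + qₖ₋₂ (with p₋₁=1, p₋₂=0, q₋₁=0, q₋₂=1):
  k=0: a=2, p=2, q=1
  k=1: a=3, p=7, q=3
  k=2: a=2, p=16, q=7

16/7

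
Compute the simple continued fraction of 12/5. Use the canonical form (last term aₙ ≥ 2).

[2; 2, 2]

12 = 2·5 + 2
5 = 2·2 + 1
2 = 2·1 + 0  (stop)
So 12/5 = [2; 2, 2].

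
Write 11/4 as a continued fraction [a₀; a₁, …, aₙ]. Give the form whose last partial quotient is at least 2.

11 = 2·4 + 3
4 = 1·3 + 1
3 = 3·1 + 0  (stop)
So 11/4 = [2; 1, 3].

[2; 1, 3]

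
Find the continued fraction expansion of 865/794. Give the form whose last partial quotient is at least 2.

[1; 11, 5, 2, 6]

865 = 1×794 + 71
794 = 11×71 + 13
71 = 5×13 + 6
13 = 2×6 + 1
6 = 6×1 + 0  (stop)
So 865/794 = [1; 11, 5, 2, 6].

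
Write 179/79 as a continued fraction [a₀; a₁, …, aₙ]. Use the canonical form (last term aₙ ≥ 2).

179 = 2*79 + 21
79 = 3*21 + 16
21 = 1*16 + 5
16 = 3*5 + 1
5 = 5*1 + 0  (stop)
So 179/79 = [2; 3, 1, 3, 5].

[2; 3, 1, 3, 5]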